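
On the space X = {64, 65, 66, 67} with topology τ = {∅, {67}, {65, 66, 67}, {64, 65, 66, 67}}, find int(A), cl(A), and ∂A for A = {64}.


int(A) = ∅, cl(A) = {64}, ∂A = {64}.

Closed sets in (X, τ) are complements of opens:
  closed(X, τ) = {∅, {64}, {64, 65, 66}, {64, 65, 66, 67}}.
int(A) = ⋃ {U ∈ τ : U ⊆ A}. Opens contained in A: ∅.
Taking the union of these: int(A) = ∅.
cl(A) = ⋂ {C closed : A ⊆ C}. Closed sets containing A: {64}, {64, 65, 66}, {64, 65, 66, 67}.
Intersecting these: cl(A) = {64}.
∂A = cl(A) ∖ int(A) = {64} ∖ ∅ = {64}.


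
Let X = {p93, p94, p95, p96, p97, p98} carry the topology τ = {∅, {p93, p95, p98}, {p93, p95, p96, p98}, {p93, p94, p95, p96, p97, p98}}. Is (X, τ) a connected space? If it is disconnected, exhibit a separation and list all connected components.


(X, τ) is connected.

Find clopen sets (U ∈ τ with X ∖ U ∈ τ):
  U = ∅, X ∖ U = {p93, p94, p95, p96, p97, p98} — both open, so U is clopen.
  U = {p93, p94, p95, p96, p97, p98}, X ∖ U = ∅ — both open, so U is clopen.
Only trivial clopens (∅ and X) exist, so (X, τ) is connected.
Compute connected components by grouping points that agree on all clopens:
  component: {p93, p94, p95, p96, p97, p98}


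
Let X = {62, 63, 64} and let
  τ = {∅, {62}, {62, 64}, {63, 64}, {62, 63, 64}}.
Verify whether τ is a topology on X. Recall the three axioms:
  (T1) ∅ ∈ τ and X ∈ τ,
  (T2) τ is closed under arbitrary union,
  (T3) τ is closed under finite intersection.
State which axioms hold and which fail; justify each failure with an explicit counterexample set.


τ is NOT a topology on X.

Axiom (T1): ∅ ∈ τ? Yes; X ∈ τ? Yes.
Axiom (T2/T3): check pairwise unions and intersections of members of τ.
Counterexample for (T3): {62, 64} ∩ {63, 64} = {64} ∉ τ. Therefore τ is NOT a topology.


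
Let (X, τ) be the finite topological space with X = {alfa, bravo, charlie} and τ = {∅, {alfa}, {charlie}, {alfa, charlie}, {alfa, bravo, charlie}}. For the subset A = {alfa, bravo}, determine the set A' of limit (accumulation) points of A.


A' = {bravo}

For each x ∈ X, list the open sets U ∈ τ with x ∈ U, then check whether U ∩ (A ∖ {x}) ≠ ∅ for every such U.
  x = alfa: open {alfa} ∋ x has {alfa} ∩ (A ∖ {alfa}) = ∅, so x is NOT a limit point.
  x = bravo: opens ∋ x are {alfa, bravo, charlie}; each meets A ∖ {bravo}, so x IS a limit point.
  x = charlie: open {charlie} ∋ x has {charlie} ∩ (A ∖ {charlie}) = ∅, so x is NOT a limit point.
Collecting: A' = {bravo}.


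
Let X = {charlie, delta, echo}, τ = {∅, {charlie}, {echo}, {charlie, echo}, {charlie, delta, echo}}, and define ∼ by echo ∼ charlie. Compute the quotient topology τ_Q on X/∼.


X/∼ = {[charlie=echo], [delta]}; |τ_Q| = 3.

Equivalence classes: [charlie=echo], [delta].
Quotient map π: X → X/∼ sends charlie ↦ [charlie=echo], delta ↦ [delta], echo ↦ [charlie=echo].
For each subset V ⊆ X/∼, compute π^{-1}(V) ⊆ X and check whether π^{-1}(V) ∈ τ. V is open in τ_Q iff π^{-1}(V) ∈ τ.
  V = {}: π^{-1}(V) = ∅ ∈ τ ✓.
  V = {[charlie=echo]}: π^{-1}(V) = {charlie, echo} ∈ τ ✓.
  V = {[delta]}: π^{-1}(V) = {delta} ∉ τ ✗.
  V = {[charlie=echo], [delta]}: π^{-1}(V) = {charlie, delta, echo} ∈ τ ✓.
Open sets in the quotient: τ_Q = {{}, {[charlie=echo]}, {[charlie=echo], [delta]}} (3 elements).


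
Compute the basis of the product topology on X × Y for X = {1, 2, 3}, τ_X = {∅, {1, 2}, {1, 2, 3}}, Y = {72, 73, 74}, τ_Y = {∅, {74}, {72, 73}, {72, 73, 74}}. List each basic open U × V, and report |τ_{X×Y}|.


Basis B = {∅ × ∅, {1, 2} × {74}, {1, 2, 3} × {74}, {1, 2} × {72, 73}, {1, 2} × {72, 73, 74}, {1, 2, 3} × {72, 73}, {1, 2, 3} × {72, 73, 74}}; |τ_{X×Y}| = 9.

Enumerate products U × V with U ∈ τ_X, V ∈ τ_Y (deduplicated):
  ∅ × ∅ = {} (∅)
  {1, 2} × {74} = {(1,74), (2,74)}
  {1, 2, 3} × {74} = {(1,74), (2,74), (3,74)}
  {1, 2} × {72, 73} = {(1,72), (1,73), (2,72), (2,73)}
  {1, 2} × {72, 73, 74} = {(1,72), (1,73), (1,74), (2,72), (2,73), (2,74)}
  {1, 2, 3} × {72, 73} = {(1,72), (1,73), (2,72), (2,73), (3,72), (3,73)}
  {1, 2, 3} × {72, 73, 74} = {(1,72), (1,73), (1,74), (2,72), (2,73), (2,74), (3,72), (3,73), (3,74)}
These 7 distinct sets form the basis B.
Close under arbitrary unions to get τ_{X×Y}; counting gives |τ_{X×Y}| = 9.


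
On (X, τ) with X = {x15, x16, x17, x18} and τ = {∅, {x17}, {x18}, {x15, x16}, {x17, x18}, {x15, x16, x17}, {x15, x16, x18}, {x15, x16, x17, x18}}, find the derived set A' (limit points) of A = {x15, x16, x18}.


A' = {x15, x16}

For each x ∈ X, list the open sets U ∈ τ with x ∈ U, then check whether U ∩ (A ∖ {x}) ≠ ∅ for every such U.
  x = x15: opens ∋ x are {x15, x16}, {x15, x16, x17}, {x15, x16, x18}, {x15, x16, x17, x18}; each meets A ∖ {x15}, so x IS a limit point.
  x = x16: opens ∋ x are {x15, x16}, {x15, x16, x17}, {x15, x16, x18}, {x15, x16, x17, x18}; each meets A ∖ {x16}, so x IS a limit point.
  x = x17: open {x17} ∋ x has {x17} ∩ (A ∖ {x17}) = ∅, so x is NOT a limit point.
  x = x18: open {x18} ∋ x has {x18} ∩ (A ∖ {x18}) = ∅, so x is NOT a limit point.
Collecting: A' = {x15, x16}.


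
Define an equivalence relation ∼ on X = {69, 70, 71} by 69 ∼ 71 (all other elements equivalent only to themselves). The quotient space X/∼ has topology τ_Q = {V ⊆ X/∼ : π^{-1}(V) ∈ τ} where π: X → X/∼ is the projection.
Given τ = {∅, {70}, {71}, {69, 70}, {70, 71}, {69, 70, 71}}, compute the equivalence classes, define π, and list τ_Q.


X/∼ = {[69=71], [70]}; |τ_Q| = 3.

Equivalence classes: [69=71], [70].
Quotient map π: X → X/∼ sends 69 ↦ [69=71], 70 ↦ [70], 71 ↦ [69=71].
For each subset V ⊆ X/∼, compute π^{-1}(V) ⊆ X and check whether π^{-1}(V) ∈ τ. V is open in τ_Q iff π^{-1}(V) ∈ τ.
  V = {}: π^{-1}(V) = ∅ ∈ τ ✓.
  V = {[69=71]}: π^{-1}(V) = {69, 71} ∉ τ ✗.
  V = {[70]}: π^{-1}(V) = {70} ∈ τ ✓.
  V = {[69=71], [70]}: π^{-1}(V) = {69, 70, 71} ∈ τ ✓.
Open sets in the quotient: τ_Q = {{}, {[70]}, {[69=71], [70]}} (3 elements).


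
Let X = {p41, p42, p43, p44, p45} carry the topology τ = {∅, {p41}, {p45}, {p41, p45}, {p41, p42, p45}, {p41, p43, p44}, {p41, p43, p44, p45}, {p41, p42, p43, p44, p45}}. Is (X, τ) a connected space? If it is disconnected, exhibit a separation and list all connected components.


(X, τ) is connected.

Find clopen sets (U ∈ τ with X ∖ U ∈ τ):
  U = ∅, X ∖ U = {p41, p42, p43, p44, p45} — both open, so U is clopen.
  U = {p41, p42, p43, p44, p45}, X ∖ U = ∅ — both open, so U is clopen.
Only trivial clopens (∅ and X) exist, so (X, τ) is connected.
Compute connected components by grouping points that agree on all clopens:
  component: {p41, p42, p43, p44, p45}


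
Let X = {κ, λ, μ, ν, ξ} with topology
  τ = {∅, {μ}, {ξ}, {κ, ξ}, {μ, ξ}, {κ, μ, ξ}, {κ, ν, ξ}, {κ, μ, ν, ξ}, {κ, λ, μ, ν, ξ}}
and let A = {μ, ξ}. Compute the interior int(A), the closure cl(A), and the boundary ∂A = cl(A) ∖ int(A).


int(A) = {μ, ξ}, cl(A) = {κ, λ, μ, ν, ξ}, ∂A = {κ, λ, ν}.

Closed sets in (X, τ) are complements of opens:
  closed(X, τ) = {∅, {λ}, {λ, μ}, {λ, ν}, {κ, λ, ν}, {λ, μ, ν}, {κ, λ, μ, ν}, {κ, λ, ν, ξ}, {κ, λ, μ, ν, ξ}}.
int(A) = ⋃ {U ∈ τ : U ⊆ A}. Opens contained in A: ∅, {μ}, {ξ}, {μ, ξ}.
Taking the union of these: int(A) = {μ, ξ}.
cl(A) = ⋂ {C closed : A ⊆ C}. Closed sets containing A: {κ, λ, μ, ν, ξ}.
Intersecting these: cl(A) = {κ, λ, μ, ν, ξ}.
∂A = cl(A) ∖ int(A) = {κ, λ, μ, ν, ξ} ∖ {μ, ξ} = {κ, λ, ν}.


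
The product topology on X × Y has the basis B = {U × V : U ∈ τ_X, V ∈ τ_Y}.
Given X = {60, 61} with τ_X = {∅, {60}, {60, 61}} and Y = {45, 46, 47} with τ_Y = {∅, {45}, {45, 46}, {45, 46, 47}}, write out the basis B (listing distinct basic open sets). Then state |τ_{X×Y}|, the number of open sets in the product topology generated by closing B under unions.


Basis B = {∅ × ∅, {60} × {45}, {60} × {45, 46}, {60, 61} × {45}, {60} × {45, 46, 47}, {60, 61} × {45, 46}, {60, 61} × {45, 46, 47}}; |τ_{X×Y}| = 10.

Enumerate products U × V with U ∈ τ_X, V ∈ τ_Y (deduplicated):
  ∅ × ∅ = {} (∅)
  {60} × {45} = {(60,45)}
  {60} × {45, 46} = {(60,45), (60,46)}
  {60, 61} × {45} = {(60,45), (61,45)}
  {60} × {45, 46, 47} = {(60,45), (60,46), (60,47)}
  {60, 61} × {45, 46} = {(60,45), (60,46), (61,45), (61,46)}
  {60, 61} × {45, 46, 47} = {(60,45), (60,46), (60,47), (61,45), (61,46), (61,47)}
These 7 distinct sets form the basis B.
Close under arbitrary unions to get τ_{X×Y}; counting gives |τ_{X×Y}| = 10.


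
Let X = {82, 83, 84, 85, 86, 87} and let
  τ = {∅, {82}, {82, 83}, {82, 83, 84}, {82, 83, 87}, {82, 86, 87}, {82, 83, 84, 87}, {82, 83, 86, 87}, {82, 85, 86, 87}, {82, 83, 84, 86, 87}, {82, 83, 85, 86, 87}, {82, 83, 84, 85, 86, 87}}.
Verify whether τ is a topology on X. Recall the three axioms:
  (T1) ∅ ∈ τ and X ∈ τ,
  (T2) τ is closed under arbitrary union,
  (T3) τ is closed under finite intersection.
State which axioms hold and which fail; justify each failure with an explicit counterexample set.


τ is NOT a topology on X.

Axiom (T1): ∅ ∈ τ? Yes; X ∈ τ? Yes.
Axiom (T2/T3): check pairwise unions and intersections of members of τ.
Counterexample for (T3): {82, 83, 87} ∩ {82, 86, 87} = {82, 87} ∉ τ. Therefore τ is NOT a topology.


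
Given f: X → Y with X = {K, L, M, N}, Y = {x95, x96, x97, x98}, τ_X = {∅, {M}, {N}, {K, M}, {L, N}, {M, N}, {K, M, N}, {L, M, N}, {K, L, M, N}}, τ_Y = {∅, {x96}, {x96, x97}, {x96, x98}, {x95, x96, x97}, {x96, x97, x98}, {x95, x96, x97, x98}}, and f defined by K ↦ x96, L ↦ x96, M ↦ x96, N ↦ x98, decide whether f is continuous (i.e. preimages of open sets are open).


f is NOT continuous.

Compute f^{-1}(U) for each U ∈ τ_Y:
  U = ∅: f^{-1}(U) = ∅ ∈ τ_X ✓.
  U = {x96}: f^{-1}(U) = {K, L, M} ∉ τ_X ✗.
  U = {x96, x97}: f^{-1}(U) = {K, L, M} ∉ τ_X ✗.
  U = {x96, x98}: f^{-1}(U) = {K, L, M, N} ∈ τ_X ✓.
  U = {x95, x96, x97}: f^{-1}(U) = {K, L, M} ∉ τ_X ✗.
  U = {x96, x97, x98}: f^{-1}(U) = {K, L, M, N} ∈ τ_X ✓.
  U = {x95, x96, x97, x98}: f^{-1}(U) = {K, L, M, N} ∈ τ_X ✓.
Found U = {x96} with f^{-1}(U) = {K, L, M} not in τ_X. Therefore f is NOT continuous.


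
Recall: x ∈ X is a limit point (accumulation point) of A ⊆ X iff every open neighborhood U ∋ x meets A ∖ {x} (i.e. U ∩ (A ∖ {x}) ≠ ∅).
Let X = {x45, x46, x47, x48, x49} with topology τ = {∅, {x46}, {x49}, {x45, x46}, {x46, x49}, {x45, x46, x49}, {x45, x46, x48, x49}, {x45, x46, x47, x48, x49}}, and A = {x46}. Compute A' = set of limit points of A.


A' = {x45, x47, x48}

For each x ∈ X, list the open sets U ∈ τ with x ∈ U, then check whether U ∩ (A ∖ {x}) ≠ ∅ for every such U.
  x = x45: opens ∋ x are {x45, x46}, {x45, x46, x49}, {x45, x46, x48, x49}, {x45, x46, x47, x48, x49}; each meets A ∖ {x45}, so x IS a limit point.
  x = x46: open {x46} ∋ x has {x46} ∩ (A ∖ {x46}) = ∅, so x is NOT a limit point.
  x = x47: opens ∋ x are {x45, x46, x47, x48, x49}; each meets A ∖ {x47}, so x IS a limit point.
  x = x48: opens ∋ x are {x45, x46, x48, x49}, {x45, x46, x47, x48, x49}; each meets A ∖ {x48}, so x IS a limit point.
  x = x49: open {x49} ∋ x has {x49} ∩ (A ∖ {x49}) = ∅, so x is NOT a limit point.
Collecting: A' = {x45, x47, x48}.


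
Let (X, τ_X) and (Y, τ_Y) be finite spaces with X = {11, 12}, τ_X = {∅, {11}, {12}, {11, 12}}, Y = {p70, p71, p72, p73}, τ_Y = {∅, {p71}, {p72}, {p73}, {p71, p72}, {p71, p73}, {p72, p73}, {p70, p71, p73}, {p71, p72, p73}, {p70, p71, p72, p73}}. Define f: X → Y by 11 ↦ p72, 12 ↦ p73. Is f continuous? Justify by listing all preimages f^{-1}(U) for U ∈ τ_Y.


f IS continuous.

Compute f^{-1}(U) for each U ∈ τ_Y:
  U = ∅: f^{-1}(U) = ∅ ∈ τ_X ✓.
  U = {p71}: f^{-1}(U) = ∅ ∈ τ_X ✓.
  U = {p72}: f^{-1}(U) = {11} ∈ τ_X ✓.
  U = {p73}: f^{-1}(U) = {12} ∈ τ_X ✓.
  U = {p71, p72}: f^{-1}(U) = {11} ∈ τ_X ✓.
  U = {p71, p73}: f^{-1}(U) = {12} ∈ τ_X ✓.
  U = {p72, p73}: f^{-1}(U) = {11, 12} ∈ τ_X ✓.
  U = {p70, p71, p73}: f^{-1}(U) = {12} ∈ τ_X ✓.
  U = {p71, p72, p73}: f^{-1}(U) = {11, 12} ∈ τ_X ✓.
  U = {p70, p71, p72, p73}: f^{-1}(U) = {11, 12} ∈ τ_X ✓.
Every preimage lies in τ_X, so f IS continuous.


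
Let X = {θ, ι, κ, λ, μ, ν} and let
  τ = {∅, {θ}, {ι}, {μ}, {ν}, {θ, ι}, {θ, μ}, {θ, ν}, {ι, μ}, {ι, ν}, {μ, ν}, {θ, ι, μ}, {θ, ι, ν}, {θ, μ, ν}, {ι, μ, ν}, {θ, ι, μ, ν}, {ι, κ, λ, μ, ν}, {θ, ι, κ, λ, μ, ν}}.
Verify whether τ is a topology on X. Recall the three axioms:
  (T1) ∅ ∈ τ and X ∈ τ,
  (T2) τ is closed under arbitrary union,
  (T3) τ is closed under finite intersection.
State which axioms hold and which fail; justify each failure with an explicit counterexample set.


τ IS a topology on X.

Axiom (T1): ∅ ∈ τ? Yes; X ∈ τ? Yes.
Axiom (T2/T3): check pairwise unions and intersections of members of τ.
All pairwise intersections and unions checked — each lies in τ. Therefore τ satisfies (T1), (T2), (T3): it IS a topology on X.


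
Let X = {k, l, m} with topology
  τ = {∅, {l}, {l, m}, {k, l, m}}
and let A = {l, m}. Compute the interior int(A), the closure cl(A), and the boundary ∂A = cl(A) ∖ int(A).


int(A) = {l, m}, cl(A) = {k, l, m}, ∂A = {k}.

Closed sets in (X, τ) are complements of opens:
  closed(X, τ) = {∅, {k}, {k, m}, {k, l, m}}.
int(A) = ⋃ {U ∈ τ : U ⊆ A}. Opens contained in A: ∅, {l}, {l, m}.
Taking the union of these: int(A) = {l, m}.
cl(A) = ⋂ {C closed : A ⊆ C}. Closed sets containing A: {k, l, m}.
Intersecting these: cl(A) = {k, l, m}.
∂A = cl(A) ∖ int(A) = {k, l, m} ∖ {l, m} = {k}.


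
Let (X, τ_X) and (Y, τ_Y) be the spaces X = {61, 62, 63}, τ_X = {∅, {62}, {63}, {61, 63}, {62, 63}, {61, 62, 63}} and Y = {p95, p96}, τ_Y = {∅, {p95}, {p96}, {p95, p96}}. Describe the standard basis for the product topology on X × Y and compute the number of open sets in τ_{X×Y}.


Basis B = {∅ × ∅, {62} × {p95}, {62} × {p96}, {63} × {p95}, {63} × {p96}, {61, 63} × {p95}, {61, 63} × {p96}, {62} × {p95, p96}, {62, 63} × {p95}, {62, 63} × {p96}, {63} × {p95, p96}, {61, 62, 63} × {p95}, {61, 62, 63} × {p96}, {61, 63} × {p95, p96}, {62, 63} × {p95, p96}, {61, 62, 63} × {p95, p96}}; |τ_{X×Y}| = 36.

Enumerate products U × V with U ∈ τ_X, V ∈ τ_Y (deduplicated):
  ∅ × ∅ = {} (∅)
  {62} × {p95} = {(62,p95)}
  {62} × {p96} = {(62,p96)}
  {63} × {p95} = {(63,p95)}
  {63} × {p96} = {(63,p96)}
  {61, 63} × {p95} = {(61,p95), (63,p95)}
  {61, 63} × {p96} = {(61,p96), (63,p96)}
  {62} × {p95, p96} = {(62,p95), (62,p96)}
  {62, 63} × {p95} = {(62,p95), (63,p95)}
  {62, 63} × {p96} = {(62,p96), (63,p96)}
  {63} × {p95, p96} = {(63,p95), (63,p96)}
  {61, 62, 63} × {p95} = {(61,p95), (62,p95), (63,p95)}
  {61, 62, 63} × {p96} = {(61,p96), (62,p96), (63,p96)}
  {61, 63} × {p95, p96} = {(61,p95), (61,p96), (63,p95), (63,p96)}
  {62, 63} × {p95, p96} = {(62,p95), (62,p96), (63,p95), (63,p96)}
  {61, 62, 63} × {p95, p96} = {(61,p95), (61,p96), (62,p95), (62,p96), (63,p95), (63,p96)}
These 16 distinct sets form the basis B.
Close under arbitrary unions to get τ_{X×Y}; counting gives |τ_{X×Y}| = 36.


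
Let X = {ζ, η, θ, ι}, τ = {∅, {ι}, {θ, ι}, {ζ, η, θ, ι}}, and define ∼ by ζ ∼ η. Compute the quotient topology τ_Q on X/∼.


X/∼ = {[ζ=η], [θ], [ι]}; |τ_Q| = 4.

Equivalence classes: [ζ=η], [θ], [ι].
Quotient map π: X → X/∼ sends ζ ↦ [ζ=η], η ↦ [ζ=η], θ ↦ [θ], ι ↦ [ι].
For each subset V ⊆ X/∼, compute π^{-1}(V) ⊆ X and check whether π^{-1}(V) ∈ τ. V is open in τ_Q iff π^{-1}(V) ∈ τ.
  V = {}: π^{-1}(V) = ∅ ∈ τ ✓.
  V = {[ζ=η]}: π^{-1}(V) = {ζ, η} ∉ τ ✗.
  V = {[θ]}: π^{-1}(V) = {θ} ∉ τ ✗.
  V = {[ζ=η], [θ]}: π^{-1}(V) = {ζ, η, θ} ∉ τ ✗.
  V = {[ι]}: π^{-1}(V) = {ι} ∈ τ ✓.
  V = {[ζ=η], [ι]}: π^{-1}(V) = {ζ, η, ι} ∉ τ ✗.
  V = {[θ], [ι]}: π^{-1}(V) = {θ, ι} ∈ τ ✓.
  V = {[ζ=η], [θ], [ι]}: π^{-1}(V) = {ζ, η, θ, ι} ∈ τ ✓.
Open sets in the quotient: τ_Q = {{}, {[ι]}, {[θ], [ι]}, {[ζ=η], [θ], [ι]}} (4 elements).


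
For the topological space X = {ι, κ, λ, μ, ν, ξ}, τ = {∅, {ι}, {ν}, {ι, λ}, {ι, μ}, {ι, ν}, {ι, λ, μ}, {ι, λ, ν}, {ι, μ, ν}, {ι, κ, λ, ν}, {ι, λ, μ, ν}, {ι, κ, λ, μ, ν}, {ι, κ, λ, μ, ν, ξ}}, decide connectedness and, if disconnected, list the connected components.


(X, τ) is connected.

Find clopen sets (U ∈ τ with X ∖ U ∈ τ):
  U = ∅, X ∖ U = {ι, κ, λ, μ, ν, ξ} — both open, so U is clopen.
  U = {ι, κ, λ, μ, ν, ξ}, X ∖ U = ∅ — both open, so U is clopen.
Only trivial clopens (∅ and X) exist, so (X, τ) is connected.
Compute connected components by grouping points that agree on all clopens:
  component: {ι, κ, λ, μ, ν, ξ}


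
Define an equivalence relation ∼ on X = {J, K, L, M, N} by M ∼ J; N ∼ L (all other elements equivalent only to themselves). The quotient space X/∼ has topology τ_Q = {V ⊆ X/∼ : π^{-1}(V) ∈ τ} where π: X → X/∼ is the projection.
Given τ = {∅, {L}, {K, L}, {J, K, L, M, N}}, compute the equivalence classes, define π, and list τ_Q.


X/∼ = {[J=M], [K], [L=N]}; |τ_Q| = 2.

Equivalence classes: [J=M], [K], [L=N].
Quotient map π: X → X/∼ sends J ↦ [J=M], K ↦ [K], L ↦ [L=N], M ↦ [J=M], N ↦ [L=N].
For each subset V ⊆ X/∼, compute π^{-1}(V) ⊆ X and check whether π^{-1}(V) ∈ τ. V is open in τ_Q iff π^{-1}(V) ∈ τ.
  V = {}: π^{-1}(V) = ∅ ∈ τ ✓.
  V = {[J=M]}: π^{-1}(V) = {J, M} ∉ τ ✗.
  V = {[K]}: π^{-1}(V) = {K} ∉ τ ✗.
  V = {[J=M], [K]}: π^{-1}(V) = {J, K, M} ∉ τ ✗.
  V = {[L=N]}: π^{-1}(V) = {L, N} ∉ τ ✗.
  V = {[J=M], [L=N]}: π^{-1}(V) = {J, L, M, N} ∉ τ ✗.
  V = {[K], [L=N]}: π^{-1}(V) = {K, L, N} ∉ τ ✗.
  V = {[J=M], [K], [L=N]}: π^{-1}(V) = {J, K, L, M, N} ∈ τ ✓.
Open sets in the quotient: τ_Q = {{}, {[J=M], [K], [L=N]}} (2 elements).


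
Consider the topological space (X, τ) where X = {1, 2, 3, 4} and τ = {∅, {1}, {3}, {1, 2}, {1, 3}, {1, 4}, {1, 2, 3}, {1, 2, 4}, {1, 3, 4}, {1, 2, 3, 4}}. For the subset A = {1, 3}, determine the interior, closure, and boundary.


int(A) = {1, 3}, cl(A) = {1, 2, 3, 4}, ∂A = {2, 4}.

Closed sets in (X, τ) are complements of opens:
  closed(X, τ) = {∅, {2}, {3}, {4}, {2, 3}, {2, 4}, {3, 4}, {1, 2, 4}, {2, 3, 4}, {1, 2, 3, 4}}.
int(A) = ⋃ {U ∈ τ : U ⊆ A}. Opens contained in A: ∅, {1}, {3}, {1, 3}.
Taking the union of these: int(A) = {1, 3}.
cl(A) = ⋂ {C closed : A ⊆ C}. Closed sets containing A: {1, 2, 3, 4}.
Intersecting these: cl(A) = {1, 2, 3, 4}.
∂A = cl(A) ∖ int(A) = {1, 2, 3, 4} ∖ {1, 3} = {2, 4}.


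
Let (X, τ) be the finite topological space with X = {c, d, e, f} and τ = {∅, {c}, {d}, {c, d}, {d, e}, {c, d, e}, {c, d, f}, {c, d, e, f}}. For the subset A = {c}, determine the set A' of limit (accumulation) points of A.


A' = {f}

For each x ∈ X, list the open sets U ∈ τ with x ∈ U, then check whether U ∩ (A ∖ {x}) ≠ ∅ for every such U.
  x = c: open {c} ∋ x has {c} ∩ (A ∖ {c}) = ∅, so x is NOT a limit point.
  x = d: open {d} ∋ x has {d} ∩ (A ∖ {d}) = ∅, so x is NOT a limit point.
  x = e: open {d, e} ∋ x has {d, e} ∩ (A ∖ {e}) = ∅, so x is NOT a limit point.
  x = f: opens ∋ x are {c, d, f}, {c, d, e, f}; each meets A ∖ {f}, so x IS a limit point.
Collecting: A' = {f}.


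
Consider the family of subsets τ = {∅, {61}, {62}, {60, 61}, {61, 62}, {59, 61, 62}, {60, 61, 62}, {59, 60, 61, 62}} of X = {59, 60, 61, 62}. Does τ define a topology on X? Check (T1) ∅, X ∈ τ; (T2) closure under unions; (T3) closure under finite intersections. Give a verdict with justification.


τ IS a topology on X.

Axiom (T1): ∅ ∈ τ? Yes; X ∈ τ? Yes.
Axiom (T2/T3): check pairwise unions and intersections of members of τ.
All pairwise intersections and unions checked — each lies in τ. Therefore τ satisfies (T1), (T2), (T3): it IS a topology on X.


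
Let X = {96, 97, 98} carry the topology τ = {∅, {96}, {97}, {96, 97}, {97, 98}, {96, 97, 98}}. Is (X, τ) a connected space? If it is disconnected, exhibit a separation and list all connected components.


(X, τ) is disconnected; components = [{96}, {97, 98}].

Find clopen sets (U ∈ τ with X ∖ U ∈ τ):
  U = ∅, X ∖ U = {96, 97, 98} — both open, so U is clopen.
  U = {96}, X ∖ U = {97, 98} — both open, so U is clopen.
  U = {97, 98}, X ∖ U = {96} — both open, so U is clopen.
  U = {96, 97, 98}, X ∖ U = ∅ — both open, so U is clopen.
Nontrivial clopen(s) exist: e.g. {97, 98}. So (X, τ) is disconnected.
Compute connected components by grouping points that agree on all clopens:
  component: {96}
  component: {97, 98}


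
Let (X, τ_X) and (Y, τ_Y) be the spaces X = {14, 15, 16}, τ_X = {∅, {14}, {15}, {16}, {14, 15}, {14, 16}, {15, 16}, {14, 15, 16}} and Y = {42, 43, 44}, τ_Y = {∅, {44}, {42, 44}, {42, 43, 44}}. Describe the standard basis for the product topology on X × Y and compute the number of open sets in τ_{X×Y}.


Basis B = {∅ × ∅, {14} × {44}, {15} × {44}, {16} × {44}, {14} × {42, 44}, {14, 15} × {44}, {14, 16} × {44}, {15} × {42, 44}, {15, 16} × {44}, {16} × {42, 44}, {14} × {42, 43, 44}, {14, 15, 16} × {44}, {15} × {42, 43, 44}, {16} × {42, 43, 44}, {14, 15} × {42, 44}, {14, 16} × {42, 44}, {15, 16} × {42, 44}, {14, 15} × {42, 43, 44}, {14, 16} × {42, 43, 44}, {14, 15, 16} × {42, 44}, {15, 16} × {42, 43, 44}, {14, 15, 16} × {42, 43, 44}}; |τ_{X×Y}| = 64.

Enumerate products U × V with U ∈ τ_X, V ∈ τ_Y (deduplicated):
  ∅ × ∅ = {} (∅)
  {14} × {44} = {(14,44)}
  {15} × {44} = {(15,44)}
  {16} × {44} = {(16,44)}
  {14} × {42, 44} = {(14,42), (14,44)}
  {14, 15} × {44} = {(14,44), (15,44)}
  {14, 16} × {44} = {(14,44), (16,44)}
  {15} × {42, 44} = {(15,42), (15,44)}
  {15, 16} × {44} = {(15,44), (16,44)}
  {16} × {42, 44} = {(16,42), (16,44)}
  {14} × {42, 43, 44} = {(14,42), (14,43), (14,44)}
  {14, 15, 16} × {44} = {(14,44), (15,44), (16,44)}
  {15} × {42, 43, 44} = {(15,42), (15,43), (15,44)}
  {16} × {42, 43, 44} = {(16,42), (16,43), (16,44)}
  {14, 15} × {42, 44} = {(14,42), (14,44), (15,42), (15,44)}
  {14, 16} × {42, 44} = {(14,42), (14,44), (16,42), (16,44)}
  {15, 16} × {42, 44} = {(15,42), (15,44), (16,42), (16,44)}
  {14, 15} × {42, 43, 44} = {(14,42), (14,43), (14,44), (15,42), (15,43), (15,44)}
  {14, 16} × {42, 43, 44} = {(14,42), (14,43), (14,44), (16,42), (16,43), (16,44)}
  {14, 15, 16} × {42, 44} = {(14,42), (14,44), (15,42), (15,44), (16,42), (16,44)}
  {15, 16} × {42, 43, 44} = {(15,42), (15,43), (15,44), (16,42), (16,43), (16,44)}
  {14, 15, 16} × {42, 43, 44} = {(14,42), (14,43), (14,44), (15,42), (15,43), (15,44), (16,42), (16,43), (16,44)}
These 22 distinct sets form the basis B.
Close under arbitrary unions to get τ_{X×Y}; counting gives |τ_{X×Y}| = 64.


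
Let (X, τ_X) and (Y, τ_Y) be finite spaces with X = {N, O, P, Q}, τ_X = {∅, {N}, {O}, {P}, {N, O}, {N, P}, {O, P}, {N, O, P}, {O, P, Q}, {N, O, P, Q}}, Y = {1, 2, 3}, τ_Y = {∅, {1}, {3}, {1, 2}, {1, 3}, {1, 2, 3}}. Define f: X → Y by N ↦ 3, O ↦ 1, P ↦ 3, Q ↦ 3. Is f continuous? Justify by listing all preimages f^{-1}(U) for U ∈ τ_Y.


f is NOT continuous.

Compute f^{-1}(U) for each U ∈ τ_Y:
  U = ∅: f^{-1}(U) = ∅ ∈ τ_X ✓.
  U = {1}: f^{-1}(U) = {O} ∈ τ_X ✓.
  U = {3}: f^{-1}(U) = {N, P, Q} ∉ τ_X ✗.
  U = {1, 2}: f^{-1}(U) = {O} ∈ τ_X ✓.
  U = {1, 3}: f^{-1}(U) = {N, O, P, Q} ∈ τ_X ✓.
  U = {1, 2, 3}: f^{-1}(U) = {N, O, P, Q} ∈ τ_X ✓.
Found U = {3} with f^{-1}(U) = {N, P, Q} not in τ_X. Therefore f is NOT continuous.


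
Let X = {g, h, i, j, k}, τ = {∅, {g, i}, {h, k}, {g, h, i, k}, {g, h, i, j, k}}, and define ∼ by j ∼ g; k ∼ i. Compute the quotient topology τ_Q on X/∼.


X/∼ = {[g=j], [h], [i=k]}; |τ_Q| = 2.

Equivalence classes: [g=j], [h], [i=k].
Quotient map π: X → X/∼ sends g ↦ [g=j], h ↦ [h], i ↦ [i=k], j ↦ [g=j], k ↦ [i=k].
For each subset V ⊆ X/∼, compute π^{-1}(V) ⊆ X and check whether π^{-1}(V) ∈ τ. V is open in τ_Q iff π^{-1}(V) ∈ τ.
  V = {}: π^{-1}(V) = ∅ ∈ τ ✓.
  V = {[g=j]}: π^{-1}(V) = {g, j} ∉ τ ✗.
  V = {[h]}: π^{-1}(V) = {h} ∉ τ ✗.
  V = {[g=j], [h]}: π^{-1}(V) = {g, h, j} ∉ τ ✗.
  V = {[i=k]}: π^{-1}(V) = {i, k} ∉ τ ✗.
  V = {[g=j], [i=k]}: π^{-1}(V) = {g, i, j, k} ∉ τ ✗.
  V = {[h], [i=k]}: π^{-1}(V) = {h, i, k} ∉ τ ✗.
  V = {[g=j], [h], [i=k]}: π^{-1}(V) = {g, h, i, j, k} ∈ τ ✓.
Open sets in the quotient: τ_Q = {{}, {[g=j], [h], [i=k]}} (2 elements).


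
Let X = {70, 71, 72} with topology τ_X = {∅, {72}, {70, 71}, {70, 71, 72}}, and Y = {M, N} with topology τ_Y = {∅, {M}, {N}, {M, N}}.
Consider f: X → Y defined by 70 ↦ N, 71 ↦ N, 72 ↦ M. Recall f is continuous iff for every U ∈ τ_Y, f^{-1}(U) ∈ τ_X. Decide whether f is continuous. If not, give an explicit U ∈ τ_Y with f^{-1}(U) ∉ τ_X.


f IS continuous.

Compute f^{-1}(U) for each U ∈ τ_Y:
  U = ∅: f^{-1}(U) = ∅ ∈ τ_X ✓.
  U = {M}: f^{-1}(U) = {72} ∈ τ_X ✓.
  U = {N}: f^{-1}(U) = {70, 71} ∈ τ_X ✓.
  U = {M, N}: f^{-1}(U) = {70, 71, 72} ∈ τ_X ✓.
Every preimage lies in τ_X, so f IS continuous.


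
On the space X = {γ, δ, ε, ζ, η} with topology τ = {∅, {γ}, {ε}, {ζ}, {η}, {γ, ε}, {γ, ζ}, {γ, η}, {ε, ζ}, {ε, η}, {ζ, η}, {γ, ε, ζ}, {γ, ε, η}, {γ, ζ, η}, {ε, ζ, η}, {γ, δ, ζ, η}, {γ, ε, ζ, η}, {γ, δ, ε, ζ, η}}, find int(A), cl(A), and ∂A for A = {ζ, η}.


int(A) = {ζ, η}, cl(A) = {δ, ζ, η}, ∂A = {δ}.

Closed sets in (X, τ) are complements of opens:
  closed(X, τ) = {∅, {δ}, {ε}, {γ, δ}, {δ, ε}, {δ, ζ}, {δ, η}, {γ, δ, ε}, {γ, δ, ζ}, {γ, δ, η}, {δ, ε, ζ}, {δ, ε, η}, {δ, ζ, η}, {γ, δ, ε, ζ}, {γ, δ, ε, η}, {γ, δ, ζ, η}, {δ, ε, ζ, η}, {γ, δ, ε, ζ, η}}.
int(A) = ⋃ {U ∈ τ : U ⊆ A}. Opens contained in A: ∅, {ζ}, {η}, {ζ, η}.
Taking the union of these: int(A) = {ζ, η}.
cl(A) = ⋂ {C closed : A ⊆ C}. Closed sets containing A: {δ, ζ, η}, {γ, δ, ζ, η}, {δ, ε, ζ, η}, {γ, δ, ε, ζ, η}.
Intersecting these: cl(A) = {δ, ζ, η}.
∂A = cl(A) ∖ int(A) = {δ, ζ, η} ∖ {ζ, η} = {δ}.


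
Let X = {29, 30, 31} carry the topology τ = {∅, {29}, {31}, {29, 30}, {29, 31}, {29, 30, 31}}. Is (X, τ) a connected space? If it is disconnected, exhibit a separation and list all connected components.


(X, τ) is disconnected; components = [{31}, {29, 30}].

Find clopen sets (U ∈ τ with X ∖ U ∈ τ):
  U = ∅, X ∖ U = {29, 30, 31} — both open, so U is clopen.
  U = {31}, X ∖ U = {29, 30} — both open, so U is clopen.
  U = {29, 30}, X ∖ U = {31} — both open, so U is clopen.
  U = {29, 30, 31}, X ∖ U = ∅ — both open, so U is clopen.
Nontrivial clopen(s) exist: e.g. {31}. So (X, τ) is disconnected.
Compute connected components by grouping points that agree on all clopens:
  component: {31}
  component: {29, 30}


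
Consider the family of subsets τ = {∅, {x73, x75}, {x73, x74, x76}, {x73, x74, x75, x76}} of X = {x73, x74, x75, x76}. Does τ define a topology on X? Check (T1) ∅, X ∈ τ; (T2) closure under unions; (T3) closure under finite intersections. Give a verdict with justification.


τ is NOT a topology on X.

Axiom (T1): ∅ ∈ τ? Yes; X ∈ τ? Yes.
Axiom (T2/T3): check pairwise unions and intersections of members of τ.
Counterexample for (T3): {x73, x75} ∩ {x73, x74, x76} = {x73} ∉ τ. Therefore τ is NOT a topology.


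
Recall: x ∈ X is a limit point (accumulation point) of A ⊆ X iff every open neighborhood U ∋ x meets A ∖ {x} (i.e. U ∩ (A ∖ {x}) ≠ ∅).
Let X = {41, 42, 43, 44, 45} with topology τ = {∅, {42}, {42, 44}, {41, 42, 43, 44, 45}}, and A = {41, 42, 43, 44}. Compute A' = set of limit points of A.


A' = {41, 43, 44, 45}

For each x ∈ X, list the open sets U ∈ τ with x ∈ U, then check whether U ∩ (A ∖ {x}) ≠ ∅ for every such U.
  x = 41: opens ∋ x are {41, 42, 43, 44, 45}; each meets A ∖ {41}, so x IS a limit point.
  x = 42: open {42} ∋ x has {42} ∩ (A ∖ {42}) = ∅, so x is NOT a limit point.
  x = 43: opens ∋ x are {41, 42, 43, 44, 45}; each meets A ∖ {43}, so x IS a limit point.
  x = 44: opens ∋ x are {42, 44}, {41, 42, 43, 44, 45}; each meets A ∖ {44}, so x IS a limit point.
  x = 45: opens ∋ x are {41, 42, 43, 44, 45}; each meets A ∖ {45}, so x IS a limit point.
Collecting: A' = {41, 43, 44, 45}.


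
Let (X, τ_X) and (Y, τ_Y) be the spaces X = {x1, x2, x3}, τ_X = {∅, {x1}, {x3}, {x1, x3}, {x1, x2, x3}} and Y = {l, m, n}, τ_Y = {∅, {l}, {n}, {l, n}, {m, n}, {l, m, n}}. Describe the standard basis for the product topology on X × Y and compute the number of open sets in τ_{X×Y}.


Basis B = {∅ × ∅, {x1} × {l}, {x1} × {n}, {x3} × {l}, {x3} × {n}, {x1} × {l, n}, {x1, x3} × {l}, {x1} × {m, n}, {x1, x3} × {n}, {x3} × {l, n}, {x3} × {m, n}, {x1} × {l, m, n}, {x1, x2, x3} × {l}, {x1, x2, x3} × {n}, {x3} × {l, m, n}, {x1, x3} × {l, n}, {x1, x3} × {m, n}, {x1, x3} × {l, m, n}, {x1, x2, x3} × {l, n}, {x1, x2, x3} × {m, n}, {x1, x2, x3} × {l, m, n}}; |τ_{X×Y}| = 70.

Enumerate products U × V with U ∈ τ_X, V ∈ τ_Y (deduplicated):
  ∅ × ∅ = {} (∅)
  {x1} × {l} = {(x1,l)}
  {x1} × {n} = {(x1,n)}
  {x3} × {l} = {(x3,l)}
  {x3} × {n} = {(x3,n)}
  {x1} × {l, n} = {(x1,l), (x1,n)}
  {x1, x3} × {l} = {(x1,l), (x3,l)}
  {x1} × {m, n} = {(x1,m), (x1,n)}
  {x1, x3} × {n} = {(x1,n), (x3,n)}
  {x3} × {l, n} = {(x3,l), (x3,n)}
  {x3} × {m, n} = {(x3,m), (x3,n)}
  {x1} × {l, m, n} = {(x1,l), (x1,m), (x1,n)}
  {x1, x2, x3} × {l} = {(x1,l), (x2,l), (x3,l)}
  {x1, x2, x3} × {n} = {(x1,n), (x2,n), (x3,n)}
  {x3} × {l, m, n} = {(x3,l), (x3,m), (x3,n)}
  {x1, x3} × {l, n} = {(x1,l), (x1,n), (x3,l), (x3,n)}
  {x1, x3} × {m, n} = {(x1,m), (x1,n), (x3,m), (x3,n)}
  {x1, x3} × {l, m, n} = {(x1,l), (x1,m), (x1,n), (x3,l), (x3,m), (x3,n)}
  {x1, x2, x3} × {l, n} = {(x1,l), (x1,n), (x2,l), (x2,n), (x3,l), (x3,n)}
  {x1, x2, x3} × {m, n} = {(x1,m), (x1,n), (x2,m), (x2,n), (x3,m), (x3,n)}
  {x1, x2, x3} × {l, m, n} = {(x1,l), (x1,m), (x1,n), (x2,l), (x2,m), (x2,n), (x3,l), (x3,m), (x3,n)}
These 21 distinct sets form the basis B.
Close under arbitrary unions to get τ_{X×Y}; counting gives |τ_{X×Y}| = 70.


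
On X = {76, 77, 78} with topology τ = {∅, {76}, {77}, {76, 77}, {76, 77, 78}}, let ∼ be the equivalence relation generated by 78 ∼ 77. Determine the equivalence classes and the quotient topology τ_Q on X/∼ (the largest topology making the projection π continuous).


X/∼ = {[76], [77=78]}; |τ_Q| = 3.

Equivalence classes: [76], [77=78].
Quotient map π: X → X/∼ sends 76 ↦ [76], 77 ↦ [77=78], 78 ↦ [77=78].
For each subset V ⊆ X/∼, compute π^{-1}(V) ⊆ X and check whether π^{-1}(V) ∈ τ. V is open in τ_Q iff π^{-1}(V) ∈ τ.
  V = {}: π^{-1}(V) = ∅ ∈ τ ✓.
  V = {[76]}: π^{-1}(V) = {76} ∈ τ ✓.
  V = {[77=78]}: π^{-1}(V) = {77, 78} ∉ τ ✗.
  V = {[76], [77=78]}: π^{-1}(V) = {76, 77, 78} ∈ τ ✓.
Open sets in the quotient: τ_Q = {{}, {[76]}, {[76], [77=78]}} (3 elements).


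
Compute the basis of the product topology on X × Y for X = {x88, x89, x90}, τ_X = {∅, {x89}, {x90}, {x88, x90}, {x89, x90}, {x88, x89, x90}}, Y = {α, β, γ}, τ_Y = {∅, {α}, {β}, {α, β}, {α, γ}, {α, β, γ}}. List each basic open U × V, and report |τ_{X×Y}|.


Basis B = {∅ × ∅, {x89} × {α}, {x89} × {β}, {x90} × {α}, {x90} × {β}, {x88, x90} × {α}, {x88, x90} × {β}, {x89} × {α, β}, {x89} × {α, γ}, {x89, x90} × {α}, {x89, x90} × {β}, {x90} × {α, β}, {x90} × {α, γ}, {x88, x89, x90} × {α}, {x88, x89, x90} × {β}, {x89} × {α, β, γ}, {x90} × {α, β, γ}, {x88, x90} × {α, β}, {x88, x90} × {α, γ}, {x89, x90} × {α, β}, {x89, x90} × {α, γ}, {x88, x90} × {α, β, γ}, {x88, x89, x90} × {α, β}, {x88, x89, x90} × {α, γ}, {x89, x90} × {α, β, γ}, {x88, x89, x90} × {α, β, γ}}; |τ_{X×Y}| = 108.

Enumerate products U × V with U ∈ τ_X, V ∈ τ_Y (deduplicated):
  ∅ × ∅ = {} (∅)
  {x89} × {α} = {(x89,α)}
  {x89} × {β} = {(x89,β)}
  {x90} × {α} = {(x90,α)}
  {x90} × {β} = {(x90,β)}
  {x88, x90} × {α} = {(x88,α), (x90,α)}
  {x88, x90} × {β} = {(x88,β), (x90,β)}
  {x89} × {α, β} = {(x89,α), (x89,β)}
  {x89} × {α, γ} = {(x89,α), (x89,γ)}
  {x89, x90} × {α} = {(x89,α), (x90,α)}
  {x89, x90} × {β} = {(x89,β), (x90,β)}
  {x90} × {α, β} = {(x90,α), (x90,β)}
  {x90} × {α, γ} = {(x90,α), (x90,γ)}
  {x88, x89, x90} × {α} = {(x88,α), (x89,α), (x90,α)}
  {x88, x89, x90} × {β} = {(x88,β), (x89,β), (x90,β)}
  {x89} × {α, β, γ} = {(x89,α), (x89,β), (x89,γ)}
  {x90} × {α, β, γ} = {(x90,α), (x90,β), (x90,γ)}
  {x88, x90} × {α, β} = {(x88,α), (x88,β), (x90,α), (x90,β)}
  {x88, x90} × {α, γ} = {(x88,α), (x88,γ), (x90,α), (x90,γ)}
  {x89, x90} × {α, β} = {(x89,α), (x89,β), (x90,α), (x90,β)}
  {x89, x90} × {α, γ} = {(x89,α), (x89,γ), (x90,α), (x90,γ)}
  {x88, x90} × {α, β, γ} = {(x88,α), (x88,β), (x88,γ), (x90,α), (x90,β), (x90,γ)}
  {x88, x89, x90} × {α, β} = {(x88,α), (x88,β), (x89,α), (x89,β), (x90,α), (x90,β)}
  {x88, x89, x90} × {α, γ} = {(x88,α), (x88,γ), (x89,α), (x89,γ), (x90,α), (x90,γ)}
  {x89, x90} × {α, β, γ} = {(x89,α), (x89,β), (x89,γ), (x90,α), (x90,β), (x90,γ)}
  {x88, x89, x90} × {α, β, γ} = {(x88,α), (x88,β), (x88,γ), (x89,α), (x89,β), (x89,γ), (x90,α), (x90,β), (x90,γ)}
These 26 distinct sets form the basis B.
Close under arbitrary unions to get τ_{X×Y}; counting gives |τ_{X×Y}| = 108.


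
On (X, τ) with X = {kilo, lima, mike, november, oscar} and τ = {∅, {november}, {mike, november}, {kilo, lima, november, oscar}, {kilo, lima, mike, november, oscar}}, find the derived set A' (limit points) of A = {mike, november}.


A' = {kilo, lima, mike, oscar}

For each x ∈ X, list the open sets U ∈ τ with x ∈ U, then check whether U ∩ (A ∖ {x}) ≠ ∅ for every such U.
  x = kilo: opens ∋ x are {kilo, lima, november, oscar}, {kilo, lima, mike, november, oscar}; each meets A ∖ {kilo}, so x IS a limit point.
  x = lima: opens ∋ x are {kilo, lima, november, oscar}, {kilo, lima, mike, november, oscar}; each meets A ∖ {lima}, so x IS a limit point.
  x = mike: opens ∋ x are {mike, november}, {kilo, lima, mike, november, oscar}; each meets A ∖ {mike}, so x IS a limit point.
  x = november: open {november} ∋ x has {november} ∩ (A ∖ {november}) = ∅, so x is NOT a limit point.
  x = oscar: opens ∋ x are {kilo, lima, november, oscar}, {kilo, lima, mike, november, oscar}; each meets A ∖ {oscar}, so x IS a limit point.
Collecting: A' = {kilo, lima, mike, oscar}.


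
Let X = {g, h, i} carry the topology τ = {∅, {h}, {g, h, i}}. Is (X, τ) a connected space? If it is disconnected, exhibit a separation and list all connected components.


(X, τ) is connected.

Find clopen sets (U ∈ τ with X ∖ U ∈ τ):
  U = ∅, X ∖ U = {g, h, i} — both open, so U is clopen.
  U = {g, h, i}, X ∖ U = ∅ — both open, so U is clopen.
Only trivial clopens (∅ and X) exist, so (X, τ) is connected.
Compute connected components by grouping points that agree on all clopens:
  component: {g, h, i}


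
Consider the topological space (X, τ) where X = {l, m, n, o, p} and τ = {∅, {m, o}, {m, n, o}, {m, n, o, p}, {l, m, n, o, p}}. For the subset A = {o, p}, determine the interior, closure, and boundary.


int(A) = ∅, cl(A) = {l, m, n, o, p}, ∂A = {l, m, n, o, p}.

Closed sets in (X, τ) are complements of opens:
  closed(X, τ) = {∅, {l}, {l, p}, {l, n, p}, {l, m, n, o, p}}.
int(A) = ⋃ {U ∈ τ : U ⊆ A}. Opens contained in A: ∅.
Taking the union of these: int(A) = ∅.
cl(A) = ⋂ {C closed : A ⊆ C}. Closed sets containing A: {l, m, n, o, p}.
Intersecting these: cl(A) = {l, m, n, o, p}.
∂A = cl(A) ∖ int(A) = {l, m, n, o, p} ∖ ∅ = {l, m, n, o, p}.


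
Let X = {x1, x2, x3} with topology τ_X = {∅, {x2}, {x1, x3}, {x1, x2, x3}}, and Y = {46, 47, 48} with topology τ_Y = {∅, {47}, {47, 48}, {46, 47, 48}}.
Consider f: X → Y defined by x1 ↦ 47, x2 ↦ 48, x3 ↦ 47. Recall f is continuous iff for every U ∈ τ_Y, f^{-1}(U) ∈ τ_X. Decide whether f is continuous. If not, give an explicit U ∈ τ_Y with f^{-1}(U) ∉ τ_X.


f IS continuous.

Compute f^{-1}(U) for each U ∈ τ_Y:
  U = ∅: f^{-1}(U) = ∅ ∈ τ_X ✓.
  U = {47}: f^{-1}(U) = {x1, x3} ∈ τ_X ✓.
  U = {47, 48}: f^{-1}(U) = {x1, x2, x3} ∈ τ_X ✓.
  U = {46, 47, 48}: f^{-1}(U) = {x1, x2, x3} ∈ τ_X ✓.
Every preimage lies in τ_X, so f IS continuous.


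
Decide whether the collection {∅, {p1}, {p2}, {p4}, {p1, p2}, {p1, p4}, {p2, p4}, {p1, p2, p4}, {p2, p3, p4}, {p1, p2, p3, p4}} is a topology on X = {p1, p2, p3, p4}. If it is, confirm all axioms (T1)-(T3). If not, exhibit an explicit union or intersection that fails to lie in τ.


τ IS a topology on X.

Axiom (T1): ∅ ∈ τ? Yes; X ∈ τ? Yes.
Axiom (T2/T3): check pairwise unions and intersections of members of τ.
All pairwise intersections and unions checked — each lies in τ. Therefore τ satisfies (T1), (T2), (T3): it IS a topology on X.


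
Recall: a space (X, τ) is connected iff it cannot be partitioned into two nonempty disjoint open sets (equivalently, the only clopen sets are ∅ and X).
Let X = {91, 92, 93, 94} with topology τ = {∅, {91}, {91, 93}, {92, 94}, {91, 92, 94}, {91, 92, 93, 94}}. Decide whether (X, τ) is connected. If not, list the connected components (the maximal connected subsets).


(X, τ) is disconnected; components = [{91, 93}, {92, 94}].

Find clopen sets (U ∈ τ with X ∖ U ∈ τ):
  U = ∅, X ∖ U = {91, 92, 93, 94} — both open, so U is clopen.
  U = {91, 93}, X ∖ U = {92, 94} — both open, so U is clopen.
  U = {92, 94}, X ∖ U = {91, 93} — both open, so U is clopen.
  U = {91, 92, 93, 94}, X ∖ U = ∅ — both open, so U is clopen.
Nontrivial clopen(s) exist: e.g. {91, 93}. So (X, τ) is disconnected.
Compute connected components by grouping points that agree on all clopens:
  component: {91, 93}
  component: {92, 94}


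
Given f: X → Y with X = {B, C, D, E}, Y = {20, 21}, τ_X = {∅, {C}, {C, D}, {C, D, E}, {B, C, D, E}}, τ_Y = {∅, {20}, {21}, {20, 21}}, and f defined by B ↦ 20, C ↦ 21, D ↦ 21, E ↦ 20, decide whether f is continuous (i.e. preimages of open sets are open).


f is NOT continuous.

Compute f^{-1}(U) for each U ∈ τ_Y:
  U = ∅: f^{-1}(U) = ∅ ∈ τ_X ✓.
  U = {20}: f^{-1}(U) = {B, E} ∉ τ_X ✗.
  U = {21}: f^{-1}(U) = {C, D} ∈ τ_X ✓.
  U = {20, 21}: f^{-1}(U) = {B, C, D, E} ∈ τ_X ✓.
Found U = {20} with f^{-1}(U) = {B, E} not in τ_X. Therefore f is NOT continuous.


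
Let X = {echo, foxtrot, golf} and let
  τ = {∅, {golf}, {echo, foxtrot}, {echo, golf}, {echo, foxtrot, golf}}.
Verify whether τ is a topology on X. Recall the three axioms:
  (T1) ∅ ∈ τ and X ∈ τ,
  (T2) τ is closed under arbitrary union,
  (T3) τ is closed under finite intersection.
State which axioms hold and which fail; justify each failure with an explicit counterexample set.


τ is NOT a topology on X.

Axiom (T1): ∅ ∈ τ? Yes; X ∈ τ? Yes.
Axiom (T2/T3): check pairwise unions and intersections of members of τ.
Counterexample for (T3): {echo, foxtrot} ∩ {echo, golf} = {echo} ∉ τ. Therefore τ is NOT a topology.


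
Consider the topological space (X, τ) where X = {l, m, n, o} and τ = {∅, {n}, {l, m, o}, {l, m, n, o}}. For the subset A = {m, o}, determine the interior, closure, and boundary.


int(A) = ∅, cl(A) = {l, m, o}, ∂A = {l, m, o}.

Closed sets in (X, τ) are complements of opens:
  closed(X, τ) = {∅, {n}, {l, m, o}, {l, m, n, o}}.
int(A) = ⋃ {U ∈ τ : U ⊆ A}. Opens contained in A: ∅.
Taking the union of these: int(A) = ∅.
cl(A) = ⋂ {C closed : A ⊆ C}. Closed sets containing A: {l, m, o}, {l, m, n, o}.
Intersecting these: cl(A) = {l, m, o}.
∂A = cl(A) ∖ int(A) = {l, m, o} ∖ ∅ = {l, m, o}.
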